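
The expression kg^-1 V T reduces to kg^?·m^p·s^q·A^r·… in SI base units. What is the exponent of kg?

V = W/A (potential = power per current),
    = kg·m²·s⁻³·A⁻¹.
T = Wb/m² (flux density = flux per area),
    = kg·s⁻²·A⁻¹.
Combining: kg⁻¹·V·T = kg⁻¹ · (kg·m²·s⁻³·A⁻¹) · (kg·s⁻²·A⁻¹) = kg·m²·s⁻⁵·A⁻².
The exponent of kg is 1.

1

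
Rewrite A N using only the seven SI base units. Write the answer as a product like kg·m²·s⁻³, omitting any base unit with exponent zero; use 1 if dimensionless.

N = kg·m/s² = kg·m·s⁻² (force = mass × acceleration).
Combining: A·N = A · (kg·m·s⁻²) = kg·m·s⁻²·A.

kg·m·s⁻²·A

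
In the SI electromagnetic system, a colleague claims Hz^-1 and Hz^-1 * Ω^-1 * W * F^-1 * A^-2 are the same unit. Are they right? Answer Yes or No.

Left side:
  Hz = s⁻¹.
  So Hz⁻¹ = s.
Right side:
  Hz = 1/s = s⁻¹ (frequency is cycles per second).
  So Hz⁻¹ = s.
  Ω = V/A (resistance = voltage per current),
      = kg·m²·s⁻³·A⁻².
  So Ω⁻¹ = kg⁻¹·m⁻²·s³·A².
  W = J/s (power = energy per time),
      = kg·m²·s⁻³.
  F = C/V (capacitance = charge per voltage),
      = A·s/(kg·m²·s⁻³·A⁻¹) (substituting C and V),
      = kg⁻¹·m⁻²·s⁴·A².
  So F⁻¹ = kg·m²·s⁻⁴·A⁻².
  Combining: Hz⁻¹·Ω⁻¹·W·F⁻¹·A⁻² = s · (kg⁻¹·m⁻²·s³·A²) · (kg·m²·s⁻³) · (kg·m²·s⁻⁴·A⁻²) · A⁻² = kg·m²·s⁻³·A⁻².
Left is s; right is kg·m²·s⁻³·A⁻² — different.

No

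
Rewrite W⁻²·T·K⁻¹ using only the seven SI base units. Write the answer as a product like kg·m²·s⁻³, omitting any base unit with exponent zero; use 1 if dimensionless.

W = J/s (power = energy per time),
    = kg·m²·s⁻³.
So W⁻² = kg⁻²·m⁻⁴·s⁶.
T = Wb/m² (flux density = flux per area),
    = kg·s⁻²·A⁻¹.
Combining: W⁻²·T·K⁻¹ = (kg⁻²·m⁻⁴·s⁶) · (kg·s⁻²·A⁻¹) · K⁻¹ = kg⁻¹·m⁻⁴·s⁴·A⁻¹·K⁻¹.

kg⁻¹·m⁻⁴·s⁴·A⁻¹·K⁻¹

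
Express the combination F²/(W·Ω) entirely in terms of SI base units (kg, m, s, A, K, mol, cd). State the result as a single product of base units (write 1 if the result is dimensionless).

kg⁻⁴·m⁻⁸·s¹⁴·A⁶

W = J/s (power = energy per time),
    = kg·m²·s⁻³.
So W⁻¹ = kg⁻¹·m⁻²·s³.
F = C/V (capacitance = charge per voltage),
    = A·s/(kg·m²·s⁻³·A⁻¹) (substituting C and V),
    = kg⁻¹·m⁻²·s⁴·A².
So F² = kg⁻²·m⁻⁴·s⁸·A⁴.
Ω = V/A (resistance = voltage per current),
    = kg·m²·s⁻³·A⁻².
So Ω⁻¹ = kg⁻¹·m⁻²·s³·A².
Combining: W⁻¹·F²·Ω⁻¹ = (kg⁻¹·m⁻²·s³) · (kg⁻²·m⁻⁴·s⁸·A⁴) · (kg⁻¹·m⁻²·s³·A²) = kg⁻⁴·m⁻⁸·s¹⁴·A⁶.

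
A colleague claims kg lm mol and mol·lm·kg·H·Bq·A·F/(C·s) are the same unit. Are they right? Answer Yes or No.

Left side:
  lm = cd·sr = cd (luminous flux; sr is dimensionless).
  Combining: kg·lm·mol = kg · cd · mol = kg·mol·cd.
Right side:
  lm = cd.
  H = kg·m²·s⁻²·A⁻².
  Bq = s⁻¹.
  C = s·A.
  So C⁻¹ = s⁻¹·A⁻¹.
  F = kg⁻¹·m⁻²·s⁴·A².
  Combining: mol·lm·kg·H·Bq·C⁻¹·s⁻¹·A·F = mol · cd · kg · (kg·m²·s⁻²·A⁻²) · s⁻¹ · (s⁻¹·A⁻¹) · s⁻¹ · A · (kg⁻¹·m⁻²·s⁴·A²) = kg·s⁻¹·mol·cd.
Left is kg·mol·cd; right is kg·s⁻¹·mol·cd — different.

No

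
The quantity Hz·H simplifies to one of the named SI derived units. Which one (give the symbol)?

Hz = 1/s = s⁻¹ (frequency is cycles per second).
H = Wb/A (inductance = flux per current),
    = kg·m²·s⁻²·A⁻².
Combining: Hz·H = s⁻¹ · (kg·m²·s⁻²·A⁻²) = kg·m²·s⁻³·A⁻².
kg·m²·s⁻³·A⁻² is the base-SI form of the ohm.

Ω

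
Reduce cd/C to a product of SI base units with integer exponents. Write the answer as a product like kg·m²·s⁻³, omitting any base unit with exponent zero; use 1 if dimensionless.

s⁻¹·A⁻¹·cd

C = A·s = s·A (charge = current × time).
So C⁻¹ = s⁻¹·A⁻¹.
Combining: C⁻¹·cd = (s⁻¹·A⁻¹) · cd = s⁻¹·A⁻¹·cd.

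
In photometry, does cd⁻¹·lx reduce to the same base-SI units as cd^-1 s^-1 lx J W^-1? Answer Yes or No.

Left side:
  lx = m⁻²·cd.
  Combining: cd⁻¹·lx = cd⁻¹ · (m⁻²·cd) = m⁻².
Right side:
  lx = lm/m² (illuminance = luminous flux per area),
      = m⁻²·cd.
  J = N·m (work = force × distance),
      = kg·m²·s⁻².
  W = J/s (power = energy per time),
      = kg·m²·s⁻³.
  So W⁻¹ = kg⁻¹·m⁻²·s³.
  Combining: cd⁻¹·s⁻¹·lx·J·W⁻¹ = cd⁻¹ · s⁻¹ · (m⁻²·cd) · (kg·m²·s⁻²) · (kg⁻¹·m⁻²·s³) = m⁻².
Both reduce to m⁻².

Yes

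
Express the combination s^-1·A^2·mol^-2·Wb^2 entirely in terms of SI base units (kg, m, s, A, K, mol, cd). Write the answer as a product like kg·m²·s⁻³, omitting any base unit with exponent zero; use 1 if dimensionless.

Wb = V·s (flux: a volt is a weber per second),
    = kg·m²·s⁻²·A⁻¹.
So Wb² = kg²·m⁴·s⁻⁴·A⁻².
Combining: s⁻¹·A²·mol⁻²·Wb² = s⁻¹ · A² · mol⁻² · (kg²·m⁴·s⁻⁴·A⁻²) = kg²·m⁴·s⁻⁵·mol⁻².

kg²·m⁴·s⁻⁵·mol⁻²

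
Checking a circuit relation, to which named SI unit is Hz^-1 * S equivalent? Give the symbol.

F

Hz = s⁻¹.
So Hz⁻¹ = s.
S = kg⁻¹·m⁻²·s³·A².
Combining: Hz⁻¹·S = s · (kg⁻¹·m⁻²·s³·A²) = kg⁻¹·m⁻²·s⁴·A².
kg⁻¹·m⁻²·s⁴·A² is the base-SI form of the farad.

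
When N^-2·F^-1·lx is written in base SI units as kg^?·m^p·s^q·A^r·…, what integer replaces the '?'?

N = kg·m·s⁻².
So N⁻² = kg⁻²·m⁻²·s⁴.
F = kg⁻¹·m⁻²·s⁴·A².
So F⁻¹ = kg·m²·s⁻⁴·A⁻².
lx = m⁻²·cd.
Combining: N⁻²·F⁻¹·lx = (kg⁻²·m⁻²·s⁴) · (kg·m²·s⁻⁴·A⁻²) · (m⁻²·cd) = kg⁻¹·m⁻²·A⁻²·cd.
The exponent of kg is -1.

-1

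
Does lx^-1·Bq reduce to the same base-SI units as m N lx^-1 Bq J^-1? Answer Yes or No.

Yes

Left side:
  lx = lm/m² (illuminance = luminous flux per area),
      = m⁻²·cd.
  So lx⁻¹ = m²·cd⁻¹.
  Bq = 1/s = s⁻¹ (activity is decays per second).
  Combining: lx⁻¹·Bq = (m²·cd⁻¹) · s⁻¹ = m²·s⁻¹·cd⁻¹.
Right side:
  N = kg·m·s⁻².
  lx = m⁻²·cd.
  So lx⁻¹ = m²·cd⁻¹.
  Bq = s⁻¹.
  J = kg·m²·s⁻².
  So J⁻¹ = kg⁻¹·m⁻²·s².
  Combining: m·N·lx⁻¹·Bq·J⁻¹ = m · (kg·m·s⁻²) · (m²·cd⁻¹) · s⁻¹ · (kg⁻¹·m⁻²·s²) = m²·s⁻¹·cd⁻¹.
Both reduce to m²·s⁻¹·cd⁻¹.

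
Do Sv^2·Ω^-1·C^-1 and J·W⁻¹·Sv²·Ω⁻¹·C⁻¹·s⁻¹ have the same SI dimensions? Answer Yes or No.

Yes

Left side:
  Sv = J/kg (equivalent dose = energy per mass),
      = m²·s⁻².
  So Sv² = m⁴·s⁻⁴.
  Ω = V/A (resistance = voltage per current),
      = kg·m²·s⁻³·A⁻².
  So Ω⁻¹ = kg⁻¹·m⁻²·s³·A².
  C = A·s = s·A (charge = current × time).
  So C⁻¹ = s⁻¹·A⁻¹.
  Combining: Sv²·Ω⁻¹·C⁻¹ = (m⁴·s⁻⁴) · (kg⁻¹·m⁻²·s³·A²) · (s⁻¹·A⁻¹) = kg⁻¹·m²·s⁻²·A.
Right side:
  J = N·m (work = force × distance),
      = kg·m²·s⁻².
  W = J/s (power = energy per time),
      = kg·m²·s⁻³.
  So W⁻¹ = kg⁻¹·m⁻²·s³.
  Sv = J/kg (equivalent dose = energy per mass),
      = m²·s⁻².
  So Sv² = m⁴·s⁻⁴.
  Ω = V/A (resistance = voltage per current),
      = kg·m²·s⁻³·A⁻².
  So Ω⁻¹ = kg⁻¹·m⁻²·s³·A².
  C = A·s = s·A (charge = current × time).
  So C⁻¹ = s⁻¹·A⁻¹.
  Combining: J·W⁻¹·Sv²·Ω⁻¹·C⁻¹·s⁻¹ = (kg·m²·s⁻²) · (kg⁻¹·m⁻²·s³) · (m⁴·s⁻⁴) · (kg⁻¹·m⁻²·s³·A²) · (s⁻¹·A⁻¹) · s⁻¹ = kg⁻¹·m²·s⁻²·A.
Both reduce to kg⁻¹·m²·s⁻²·A.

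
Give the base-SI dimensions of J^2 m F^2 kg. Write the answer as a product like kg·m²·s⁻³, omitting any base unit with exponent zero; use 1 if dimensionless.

kg·m·s⁴·A⁴

J = N·m (work = force × distance),
    = kg·m²·s⁻².
So J² = kg²·m⁴·s⁻⁴.
F = C/V (capacitance = charge per voltage),
    = A·s/(kg·m²·s⁻³·A⁻¹) (substituting C and V),
    = kg⁻¹·m⁻²·s⁴·A².
So F² = kg⁻²·m⁻⁴·s⁸·A⁴.
Combining: J²·m·F²·kg = (kg²·m⁴·s⁻⁴) · m · (kg⁻²·m⁻⁴·s⁸·A⁴) · kg = kg·m·s⁴·A⁴.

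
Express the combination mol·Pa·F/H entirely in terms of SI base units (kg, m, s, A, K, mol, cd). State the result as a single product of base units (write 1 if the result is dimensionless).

Pa = N/m² (pressure = force per area),
    = kg·m⁻¹·s⁻².
H = Wb/A (inductance = flux per current),
    = kg·m²·s⁻²·A⁻².
So H⁻¹ = kg⁻¹·m⁻²·s²·A².
F = C/V (capacitance = charge per voltage),
    = A·s/(kg·m²·s⁻³·A⁻¹) (substituting C and V),
    = kg⁻¹·m⁻²·s⁴·A².
Combining: mol·Pa·H⁻¹·F = mol · (kg·m⁻¹·s⁻²) · (kg⁻¹·m⁻²·s²·A²) · (kg⁻¹·m⁻²·s⁴·A²) = kg⁻¹·m⁻⁵·s⁴·A⁴·mol.

kg⁻¹·m⁻⁵·s⁴·A⁴·mol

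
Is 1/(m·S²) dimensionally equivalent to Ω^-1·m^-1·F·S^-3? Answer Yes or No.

Left side:
  S = kg⁻¹·m⁻²·s³·A².
  So S⁻² = kg²·m⁴·s⁻⁶·A⁻⁴.
  Combining: m⁻¹·S⁻² = m⁻¹ · (kg²·m⁴·s⁻⁶·A⁻⁴) = kg²·m³·s⁻⁶·A⁻⁴.
Right side:
  Ω = V/A (resistance = voltage per current),
      = kg·m²·s⁻³·A⁻².
  So Ω⁻¹ = kg⁻¹·m⁻²·s³·A².
  F = C/V (capacitance = charge per voltage),
      = A·s/(kg·m²·s⁻³·A⁻¹) (substituting C and V),
      = kg⁻¹·m⁻²·s⁴·A².
  S = 1/Ω (conductance is reciprocal resistance),
      = kg⁻¹·m⁻²·s³·A².
  So S⁻³ = kg³·m⁶·s⁻⁹·A⁻⁶.
  Combining: Ω⁻¹·m⁻¹·F·S⁻³ = (kg⁻¹·m⁻²·s³·A²) · m⁻¹ · (kg⁻¹·m⁻²·s⁴·A²) · (kg³·m⁶·s⁻⁹·A⁻⁶) = kg·m·s⁻²·A⁻².
Left is kg²·m³·s⁻⁶·A⁻⁴; right is kg·m·s⁻²·A⁻² — different.

No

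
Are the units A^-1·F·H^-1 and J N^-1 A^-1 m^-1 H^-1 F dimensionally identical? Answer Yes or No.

Yes

Left side:
  F = C/V (capacitance = charge per voltage),
      = A·s/(kg·m²·s⁻³·A⁻¹) (substituting C and V),
      = kg⁻¹·m⁻²·s⁴·A².
  H = Wb/A (inductance = flux per current),
      = kg·m²·s⁻²·A⁻².
  So H⁻¹ = kg⁻¹·m⁻²·s²·A².
  Combining: A⁻¹·F·H⁻¹ = A⁻¹ · (kg⁻¹·m⁻²·s⁴·A²) · (kg⁻¹·m⁻²·s²·A²) = kg⁻²·m⁻⁴·s⁶·A³.
Right side:
  J = kg·m²·s⁻².
  N = kg·m·s⁻².
  So N⁻¹ = kg⁻¹·m⁻¹·s².
  H = kg·m²·s⁻²·A⁻².
  So H⁻¹ = kg⁻¹·m⁻²·s²·A².
  F = kg⁻¹·m⁻²·s⁴·A².
  Combining: J·N⁻¹·A⁻¹·m⁻¹·H⁻¹·F = (kg·m²·s⁻²) · (kg⁻¹·m⁻¹·s²) · A⁻¹ · m⁻¹ · (kg⁻¹·m⁻²·s²·A²) · (kg⁻¹·m⁻²·s⁴·A²) = kg⁻²·m⁻⁴·s⁶·A³.
Both reduce to kg⁻²·m⁻⁴·s⁶·A³.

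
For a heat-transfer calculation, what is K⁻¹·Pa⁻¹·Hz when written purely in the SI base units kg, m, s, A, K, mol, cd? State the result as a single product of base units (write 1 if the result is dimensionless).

Pa = kg·m⁻¹·s⁻².
So Pa⁻¹ = kg⁻¹·m·s².
Hz = s⁻¹.
Combining: K⁻¹·Pa⁻¹·Hz = K⁻¹ · (kg⁻¹·m·s²) · s⁻¹ = kg⁻¹·m·s·K⁻¹.

kg⁻¹·m·s·K⁻¹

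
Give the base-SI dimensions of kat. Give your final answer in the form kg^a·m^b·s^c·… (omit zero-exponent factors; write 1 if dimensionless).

kat = s⁻¹·mol.

s⁻¹·mol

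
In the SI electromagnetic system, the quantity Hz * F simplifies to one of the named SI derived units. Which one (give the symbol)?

Hz = s⁻¹.
F = kg⁻¹·m⁻²·s⁴·A².
Combining: Hz·F = s⁻¹ · (kg⁻¹·m⁻²·s⁴·A²) = kg⁻¹·m⁻²·s³·A².
kg⁻¹·m⁻²·s³·A² is the base-SI form of the siemens.

S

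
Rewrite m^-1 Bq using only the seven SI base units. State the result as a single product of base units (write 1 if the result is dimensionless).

Bq = s⁻¹.
Combining: m⁻¹·Bq = m⁻¹ · s⁻¹ = m⁻¹·s⁻¹.

m⁻¹·s⁻¹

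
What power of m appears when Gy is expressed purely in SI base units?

Gy = J/kg (absorbed dose = energy per mass),
    = m²·s⁻².
The exponent of m is 2.

2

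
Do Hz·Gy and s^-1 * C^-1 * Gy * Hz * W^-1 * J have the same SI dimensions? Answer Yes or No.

Left side:
  Hz = s⁻¹.
  Gy = m²·s⁻².
  Combining: Hz·Gy = s⁻¹ · (m²·s⁻²) = m²·s⁻³.
Right side:
  C = s·A.
  So C⁻¹ = s⁻¹·A⁻¹.
  Gy = m²·s⁻².
  Hz = s⁻¹.
  W = kg·m²·s⁻³.
  So W⁻¹ = kg⁻¹·m⁻²·s³.
  J = kg·m²·s⁻².
  Combining: s⁻¹·C⁻¹·Gy·Hz·W⁻¹·J = s⁻¹ · (s⁻¹·A⁻¹) · (m²·s⁻²) · s⁻¹ · (kg⁻¹·m⁻²·s³) · (kg·m²·s⁻²) = m²·s⁻⁴·A⁻¹.
Left is m²·s⁻³; right is m²·s⁻⁴·A⁻¹ — different.

No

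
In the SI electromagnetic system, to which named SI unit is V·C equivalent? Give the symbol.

J

V = W/A (potential = power per current),
    = kg·m²·s⁻³·A⁻¹.
C = A·s = s·A (charge = current × time).
Combining: V·C = (kg·m²·s⁻³·A⁻¹) · (s·A) = kg·m²·s⁻².
kg·m²·s⁻² is the base-SI form of the joule.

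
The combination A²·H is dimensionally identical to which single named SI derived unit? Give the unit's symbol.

H = Wb/A (inductance = flux per current),
    = kg·m²·s⁻²·A⁻².
Combining: A²·H = A² · (kg·m²·s⁻²·A⁻²) = kg·m²·s⁻².
kg·m²·s⁻² is the base-SI form of the joule.

J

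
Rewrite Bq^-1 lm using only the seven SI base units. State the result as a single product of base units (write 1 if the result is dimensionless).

s·cd

Bq = s⁻¹.
So Bq⁻¹ = s.
lm = cd.
Combining: Bq⁻¹·lm = s · cd = s·cd.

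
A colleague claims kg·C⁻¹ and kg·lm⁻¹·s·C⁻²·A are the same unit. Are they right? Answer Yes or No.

Left side:
  C = A·s = s·A (charge = current × time).
  So C⁻¹ = s⁻¹·A⁻¹.
  Combining: kg·C⁻¹ = kg · (s⁻¹·A⁻¹) = kg·s⁻¹·A⁻¹.
Right side:
  lm = cd·sr = cd (luminous flux; sr is dimensionless).
  So lm⁻¹ = cd⁻¹.
  C = A·s = s·A (charge = current × time).
  So C⁻² = s⁻²·A⁻².
  Combining: kg·lm⁻¹·s·C⁻²·A = kg · cd⁻¹ · s · (s⁻²·A⁻²) · A = kg·s⁻¹·A⁻¹·cd⁻¹.
Left is kg·s⁻¹·A⁻¹; right is kg·s⁻¹·A⁻¹·cd⁻¹ — different.

No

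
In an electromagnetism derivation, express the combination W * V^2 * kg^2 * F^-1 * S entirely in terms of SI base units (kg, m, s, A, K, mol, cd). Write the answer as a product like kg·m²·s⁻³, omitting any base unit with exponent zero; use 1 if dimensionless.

kg⁵·m⁶·s⁻¹⁰·A⁻²

W = J/s (power = energy per time),
    = kg·m²·s⁻³.
V = W/A (potential = power per current),
    = kg·m²·s⁻³·A⁻¹.
So V² = kg²·m⁴·s⁻⁶·A⁻².
F = C/V (capacitance = charge per voltage),
    = A·s/(kg·m²·s⁻³·A⁻¹) (substituting C and V),
    = kg⁻¹·m⁻²·s⁴·A².
So F⁻¹ = kg·m²·s⁻⁴·A⁻².
S = 1/Ω (conductance is reciprocal resistance),
    = kg⁻¹·m⁻²·s³·A².
Combining: W·V²·kg²·F⁻¹·S = (kg·m²·s⁻³) · (kg²·m⁴·s⁻⁶·A⁻²) · kg² · (kg·m²·s⁻⁴·A⁻²) · (kg⁻¹·m⁻²·s³·A²) = kg⁵·m⁶·s⁻¹⁰·A⁻².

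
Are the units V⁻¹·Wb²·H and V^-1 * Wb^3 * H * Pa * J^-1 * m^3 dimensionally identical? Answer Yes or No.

Left side:
  V = W/A (potential = power per current),
      = kg·m²·s⁻³·A⁻¹.
  So V⁻¹ = kg⁻¹·m⁻²·s³·A.
  Wb = V·s (flux: a volt is a weber per second),
      = kg·m²·s⁻²·A⁻¹.
  So Wb² = kg²·m⁴·s⁻⁴·A⁻².
  H = Wb/A (inductance = flux per current),
      = kg·m²·s⁻²·A⁻².
  Combining: V⁻¹·Wb²·H = (kg⁻¹·m⁻²·s³·A) · (kg²·m⁴·s⁻⁴·A⁻²) · (kg·m²·s⁻²·A⁻²) = kg²·m⁴·s⁻³·A⁻³.
Right side:
  V = W/A (potential = power per current),
      = kg·m²·s⁻³·A⁻¹.
  So V⁻¹ = kg⁻¹·m⁻²·s³·A.
  Wb = V·s (flux: a volt is a weber per second),
      = kg·m²·s⁻²·A⁻¹.
  So Wb³ = kg³·m⁶·s⁻⁶·A⁻³.
  H = Wb/A (inductance = flux per current),
      = kg·m²·s⁻²·A⁻².
  Pa = N/m² (pressure = force per area),
      = kg·m⁻¹·s⁻².
  J = N·m (work = force × distance),
      = kg·m²·s⁻².
  So J⁻¹ = kg⁻¹·m⁻²·s².
  Combining: V⁻¹·Wb³·H·Pa·J⁻¹·m³ = (kg⁻¹·m⁻²·s³·A) · (kg³·m⁶·s⁻⁶·A⁻³) · (kg·m²·s⁻²·A⁻²) · (kg·m⁻¹·s⁻²) · (kg⁻¹·m⁻²·s²) · m³ = kg³·m⁶·s⁻⁵·A⁻⁴.
Left is kg²·m⁴·s⁻³·A⁻³; right is kg³·m⁶·s⁻⁵·A⁻⁴ — different.

No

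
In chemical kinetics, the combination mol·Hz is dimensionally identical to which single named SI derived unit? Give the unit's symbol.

Hz = 1/s = s⁻¹ (frequency is cycles per second).
Combining: mol·Hz = mol · s⁻¹ = s⁻¹·mol.
s⁻¹·mol is the base-SI form of the katal.

kat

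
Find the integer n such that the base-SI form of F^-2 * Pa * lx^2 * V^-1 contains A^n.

-3

F = C/V (capacitance = charge per voltage),
    = A·s/(kg·m²·s⁻³·A⁻¹) (substituting C and V),
    = kg⁻¹·m⁻²·s⁴·A².
So F⁻² = kg²·m⁴·s⁻⁸·A⁻⁴.
Pa = N/m² (pressure = force per area),
    = kg·m⁻¹·s⁻².
lx = lm/m² (illuminance = luminous flux per area),
    = m⁻²·cd.
So lx² = m⁻⁴·cd².
V = W/A (potential = power per current),
    = kg·m²·s⁻³·A⁻¹.
So V⁻¹ = kg⁻¹·m⁻²·s³·A.
Combining: F⁻²·Pa·lx²·V⁻¹ = (kg²·m⁴·s⁻⁸·A⁻⁴) · (kg·m⁻¹·s⁻²) · (m⁻⁴·cd²) · (kg⁻¹·m⁻²·s³·A) = kg²·m⁻³·s⁻⁷·A⁻³·cd².
The exponent of A is -3.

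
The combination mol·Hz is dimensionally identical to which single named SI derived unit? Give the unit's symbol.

kat

Hz = s⁻¹.
Combining: mol·Hz = mol · s⁻¹ = s⁻¹·mol.
s⁻¹·mol is the base-SI form of the katal.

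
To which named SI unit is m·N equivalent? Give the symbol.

N = kg·m·s⁻².
Combining: m·N = m · (kg·m·s⁻²) = kg·m²·s⁻².
kg·m²·s⁻² is the base-SI form of the joule.

J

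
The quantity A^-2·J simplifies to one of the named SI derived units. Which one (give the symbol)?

H

J = N·m (work = force × distance),
    = kg·m²·s⁻².
Combining: A⁻²·J = A⁻² · (kg·m²·s⁻²) = kg·m²·s⁻²·A⁻².
kg·m²·s⁻²·A⁻² is the base-SI form of the henry.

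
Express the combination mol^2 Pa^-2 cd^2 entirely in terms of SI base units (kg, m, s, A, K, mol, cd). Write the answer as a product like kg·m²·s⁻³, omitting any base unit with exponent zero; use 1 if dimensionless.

kg⁻²·m²·s⁴·mol²·cd²

Pa = N/m² (pressure = force per area),
    = kg·m⁻¹·s⁻².
So Pa⁻² = kg⁻²·m²·s⁴.
Combining: mol²·Pa⁻²·cd² = mol² · (kg⁻²·m²·s⁴) · cd² = kg⁻²·m²·s⁴·mol²·cd².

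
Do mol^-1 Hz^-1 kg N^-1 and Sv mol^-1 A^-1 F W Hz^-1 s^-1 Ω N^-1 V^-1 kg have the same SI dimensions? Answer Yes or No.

No

Left side:
  Hz = 1/s = s⁻¹ (frequency is cycles per second).
  So Hz⁻¹ = s.
  N = kg·m/s² = kg·m·s⁻² (force = mass × acceleration).
  So N⁻¹ = kg⁻¹·m⁻¹·s².
  Combining: mol⁻¹·Hz⁻¹·kg·N⁻¹ = mol⁻¹ · s · kg · (kg⁻¹·m⁻¹·s²) = m⁻¹·s³·mol⁻¹.
Right side:
  Sv = J/kg (equivalent dose = energy per mass),
      = m²·s⁻².
  F = C/V (capacitance = charge per voltage),
      = A·s/(kg·m²·s⁻³·A⁻¹) (substituting C and V),
      = kg⁻¹·m⁻²·s⁴·A².
  W = J/s (power = energy per time),
      = kg·m²·s⁻³.
  Hz = 1/s = s⁻¹ (frequency is cycles per second).
  So Hz⁻¹ = s.
  Ω = V/A (resistance = voltage per current),
      = kg·m²·s⁻³·A⁻².
  N = kg·m/s² = kg·m·s⁻² (force = mass × acceleration).
  So N⁻¹ = kg⁻¹·m⁻¹·s².
  V = W/A (potential = power per current),
      = kg·m²·s⁻³·A⁻¹.
  So V⁻¹ = kg⁻¹·m⁻²·s³·A.
  Combining: Sv·mol⁻¹·A⁻¹·F·W·Hz⁻¹·s⁻¹·Ω·N⁻¹·V⁻¹·kg = (m²·s⁻²) · mol⁻¹ · A⁻¹ · (kg⁻¹·m⁻²·s⁴·A²) · (kg·m²·s⁻³) · s · s⁻¹ · (kg·m²·s⁻³·A⁻²) · (kg⁻¹·m⁻¹·s²) · (kg⁻¹·m⁻²·s³·A) · kg = m·s·mol⁻¹.
Left is m⁻¹·s³·mol⁻¹; right is m·s·mol⁻¹ — different.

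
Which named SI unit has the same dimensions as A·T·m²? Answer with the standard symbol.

T = kg·s⁻²·A⁻¹.
Combining: A·T·m² = A · (kg·s⁻²·A⁻¹) · m² = kg·m²·s⁻².
kg·m²·s⁻² is the base-SI form of the joule.

J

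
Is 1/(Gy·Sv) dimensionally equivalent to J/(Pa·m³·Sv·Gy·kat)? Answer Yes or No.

Left side:
  Gy = J/kg (absorbed dose = energy per mass),
      = m²·s⁻².
  So Gy⁻¹ = m⁻²·s².
  Sv = J/kg (equivalent dose = energy per mass),
      = m²·s⁻².
  So Sv⁻¹ = m⁻²·s².
  Combining: Gy⁻¹·Sv⁻¹ = (m⁻²·s²) · (m⁻²·s²) = m⁻⁴·s⁴.
Right side:
  Pa = N/m² (pressure = force per area),
      = kg·m⁻¹·s⁻².
  So Pa⁻¹ = kg⁻¹·m·s².
  Sv = J/kg (equivalent dose = energy per mass),
      = m²·s⁻².
  So Sv⁻¹ = m⁻²·s².
  Gy = J/kg (absorbed dose = energy per mass),
      = m²·s⁻².
  So Gy⁻¹ = m⁻²·s².
  J = N·m (work = force × distance),
      = kg·m²·s⁻².
  kat = mol/s = s⁻¹·mol (catalytic activity).
  So kat⁻¹ = s·mol⁻¹.
  Combining: Pa⁻¹·m⁻³·Sv⁻¹·Gy⁻¹·J·kat⁻¹ = (kg⁻¹·m·s²) · m⁻³ · (m⁻²·s²) · (m⁻²·s²) · (kg·m²·s⁻²) · (s·mol⁻¹) = m⁻⁴·s⁵·mol⁻¹.
Left is m⁻⁴·s⁴; right is m⁻⁴·s⁵·mol⁻¹ — different.

No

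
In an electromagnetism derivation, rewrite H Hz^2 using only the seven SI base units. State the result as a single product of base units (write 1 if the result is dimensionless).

H = kg·m²·s⁻²·A⁻².
Hz = s⁻¹.
So Hz² = s⁻².
Combining: H·Hz² = (kg·m²·s⁻²·A⁻²) · s⁻² = kg·m²·s⁻⁴·A⁻².

kg·m²·s⁻⁴·A⁻²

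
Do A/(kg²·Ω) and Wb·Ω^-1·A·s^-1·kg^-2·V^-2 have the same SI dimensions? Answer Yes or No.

Left side:
  Ω = kg·m²·s⁻³·A⁻².
  So Ω⁻¹ = kg⁻¹·m⁻²·s³·A².
  Combining: A·kg⁻²·Ω⁻¹ = A · kg⁻² · (kg⁻¹·m⁻²·s³·A²) = kg⁻³·m⁻²·s³·A³.
Right side:
  Wb = V·s (flux: a volt is a weber per second),
      = kg·m²·s⁻²·A⁻¹.
  Ω = V/A (resistance = voltage per current),
      = kg·m²·s⁻³·A⁻².
  So Ω⁻¹ = kg⁻¹·m⁻²·s³·A².
  V = W/A (potential = power per current),
      = kg·m²·s⁻³·A⁻¹.
  So V⁻² = kg⁻²·m⁻⁴·s⁶·A².
  Combining: Wb·Ω⁻¹·A·s⁻¹·kg⁻²·V⁻² = (kg·m²·s⁻²·A⁻¹) · (kg⁻¹·m⁻²·s³·A²) · A · s⁻¹ · kg⁻² · (kg⁻²·m⁻⁴·s⁶·A²) = kg⁻⁴·m⁻⁴·s⁶·A⁴.
Left is kg⁻³·m⁻²·s³·A³; right is kg⁻⁴·m⁻⁴·s⁶·A⁴ — different.

No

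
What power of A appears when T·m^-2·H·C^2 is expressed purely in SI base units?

-1

T = kg·s⁻²·A⁻¹.
H = kg·m²·s⁻²·A⁻².
C = s·A.
So C² = s²·A².
Combining: T·m⁻²·H·C² = (kg·s⁻²·A⁻¹) · m⁻² · (kg·m²·s⁻²·A⁻²) · (s²·A²) = kg²·s⁻²·A⁻¹.
The exponent of A is -1.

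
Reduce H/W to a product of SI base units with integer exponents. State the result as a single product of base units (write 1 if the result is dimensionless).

s·A⁻²

W = kg·m²·s⁻³.
So W⁻¹ = kg⁻¹·m⁻²·s³.
H = kg·m²·s⁻²·A⁻².
Combining: W⁻¹·H = (kg⁻¹·m⁻²·s³) · (kg·m²·s⁻²·A⁻²) = s·A⁻².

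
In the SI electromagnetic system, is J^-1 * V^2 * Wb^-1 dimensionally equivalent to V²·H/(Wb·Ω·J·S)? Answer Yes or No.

Left side:
  J = N·m (work = force × distance),
      = kg·m²·s⁻².
  So J⁻¹ = kg⁻¹·m⁻²·s².
  V = W/A (potential = power per current),
      = kg·m²·s⁻³·A⁻¹.
  So V² = kg²·m⁴·s⁻⁶·A⁻².
  Wb = V·s (flux: a volt is a weber per second),
      = kg·m²·s⁻²·A⁻¹.
  So Wb⁻¹ = kg⁻¹·m⁻²·s²·A.
  Combining: J⁻¹·V²·Wb⁻¹ = (kg⁻¹·m⁻²·s²) · (kg²·m⁴·s⁻⁶·A⁻²) · (kg⁻¹·m⁻²·s²·A) = s⁻²·A⁻¹.
Right side:
  Wb = V·s (flux: a volt is a weber per second),
      = kg·m²·s⁻²·A⁻¹.
  So Wb⁻¹ = kg⁻¹·m⁻²·s²·A.
  Ω = V/A (resistance = voltage per current),
      = kg·m²·s⁻³·A⁻².
  So Ω⁻¹ = kg⁻¹·m⁻²·s³·A².
  J = N·m (work = force × distance),
      = kg·m²·s⁻².
  So J⁻¹ = kg⁻¹·m⁻²·s².
  V = W/A (potential = power per current),
      = kg·m²·s⁻³·A⁻¹.
  So V² = kg²·m⁴·s⁻⁶·A⁻².
  H = Wb/A (inductance = flux per current),
      = kg·m²·s⁻²·A⁻².
  S = 1/Ω (conductance is reciprocal resistance),
      = kg⁻¹·m⁻²·s³·A².
  So S⁻¹ = kg·m²·s⁻³·A⁻².
  Combining: Wb⁻¹·Ω⁻¹·J⁻¹·V²·H·S⁻¹ = (kg⁻¹·m⁻²·s²·A) · (kg⁻¹·m⁻²·s³·A²) · (kg⁻¹·m⁻²·s²) · (kg²·m⁴·s⁻⁶·A⁻²) · (kg·m²·s⁻²·A⁻²) · (kg·m²·s⁻³·A⁻²) = kg·m²·s⁻⁴·A⁻³.
Left is s⁻²·A⁻¹; right is kg·m²·s⁻⁴·A⁻³ — different.

No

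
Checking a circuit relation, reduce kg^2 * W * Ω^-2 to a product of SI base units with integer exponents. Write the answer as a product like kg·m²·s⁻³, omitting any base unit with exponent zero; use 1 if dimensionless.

kg·m⁻²·s³·A⁴

W = kg·m²·s⁻³.
Ω = kg·m²·s⁻³·A⁻².
So Ω⁻² = kg⁻²·m⁻⁴·s⁶·A⁴.
Combining: kg²·W·Ω⁻² = kg² · (kg·m²·s⁻³) · (kg⁻²·m⁻⁴·s⁶·A⁴) = kg·m⁻²·s³·A⁴.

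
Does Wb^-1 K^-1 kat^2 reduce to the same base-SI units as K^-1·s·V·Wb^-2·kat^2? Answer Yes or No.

Yes

Left side:
  Wb = V·s (flux: a volt is a weber per second),
      = kg·m²·s⁻²·A⁻¹.
  So Wb⁻¹ = kg⁻¹·m⁻²·s²·A.
  kat = mol/s = s⁻¹·mol (catalytic activity).
  So kat² = s⁻²·mol².
  Combining: Wb⁻¹·K⁻¹·kat² = (kg⁻¹·m⁻²·s²·A) · K⁻¹ · (s⁻²·mol²) = kg⁻¹·m⁻²·A·K⁻¹·mol².
Right side:
  V = W/A (potential = power per current),
      = kg·m²·s⁻³·A⁻¹.
  Wb = V·s (flux: a volt is a weber per second),
      = kg·m²·s⁻²·A⁻¹.
  So Wb⁻² = kg⁻²·m⁻⁴·s⁴·A².
  kat = mol/s = s⁻¹·mol (catalytic activity).
  So kat² = s⁻²·mol².
  Combining: K⁻¹·s·V·Wb⁻²·kat² = K⁻¹ · s · (kg·m²·s⁻³·A⁻¹) · (kg⁻²·m⁻⁴·s⁴·A²) · (s⁻²·mol²) = kg⁻¹·m⁻²·A·K⁻¹·mol².
Both reduce to kg⁻¹·m⁻²·A·K⁻¹·mol².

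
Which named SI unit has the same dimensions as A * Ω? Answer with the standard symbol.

Ω = V/A (resistance = voltage per current),
    = kg·m²·s⁻³·A⁻².
Combining: A·Ω = A · (kg·m²·s⁻³·A⁻²) = kg·m²·s⁻³·A⁻¹.
kg·m²·s⁻³·A⁻¹ is the base-SI form of the volt.

V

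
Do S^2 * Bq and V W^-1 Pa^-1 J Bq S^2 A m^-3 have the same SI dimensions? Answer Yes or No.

Left side:
  S = 1/Ω (conductance is reciprocal resistance),
      = kg⁻¹·m⁻²·s³·A².
  So S² = kg⁻²·m⁻⁴·s⁶·A⁴.
  Bq = 1/s = s⁻¹ (activity is decays per second).
  Combining: S²·Bq = (kg⁻²·m⁻⁴·s⁶·A⁴) · s⁻¹ = kg⁻²·m⁻⁴·s⁵·A⁴.
Right side:
  V = kg·m²·s⁻³·A⁻¹.
  W = kg·m²·s⁻³.
  So W⁻¹ = kg⁻¹·m⁻²·s³.
  Pa = kg·m⁻¹·s⁻².
  So Pa⁻¹ = kg⁻¹·m·s².
  J = kg·m²·s⁻².
  Bq = s⁻¹.
  S = kg⁻¹·m⁻²·s³·A².
  So S² = kg⁻²·m⁻⁴·s⁶·A⁴.
  Combining: V·W⁻¹·Pa⁻¹·J·Bq·S²·A·m⁻³ = (kg·m²·s⁻³·A⁻¹) · (kg⁻¹·m⁻²·s³) · (kg⁻¹·m·s²) · (kg·m²·s⁻²) · s⁻¹ · (kg⁻²·m⁻⁴·s⁶·A⁴) · A · m⁻³ = kg⁻²·m⁻⁴·s⁵·A⁴.
Both reduce to kg⁻²·m⁻⁴·s⁵·A⁴.

Yes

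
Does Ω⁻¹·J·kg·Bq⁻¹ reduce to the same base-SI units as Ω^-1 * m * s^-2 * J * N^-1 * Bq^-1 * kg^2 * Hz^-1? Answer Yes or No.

No

Left side:
  Ω = kg·m²·s⁻³·A⁻².
  So Ω⁻¹ = kg⁻¹·m⁻²·s³·A².
  J = kg·m²·s⁻².
  Bq = s⁻¹.
  So Bq⁻¹ = s.
  Combining: Ω⁻¹·J·kg·Bq⁻¹ = (kg⁻¹·m⁻²·s³·A²) · (kg·m²·s⁻²) · kg · s = kg·s²·A².
Right side:
  Ω = kg·m²·s⁻³·A⁻².
  So Ω⁻¹ = kg⁻¹·m⁻²·s³·A².
  J = kg·m²·s⁻².
  N = kg·m·s⁻².
  So N⁻¹ = kg⁻¹·m⁻¹·s².
  Bq = s⁻¹.
  So Bq⁻¹ = s.
  Hz = s⁻¹.
  So Hz⁻¹ = s.
  Combining: Ω⁻¹·m·s⁻²·J·N⁻¹·Bq⁻¹·kg²·Hz⁻¹ = (kg⁻¹·m⁻²·s³·A²) · m · s⁻² · (kg·m²·s⁻²) · (kg⁻¹·m⁻¹·s²) · s · kg² · s = kg·s³·A².
Left is kg·s²·A²; right is kg·s³·A² — different.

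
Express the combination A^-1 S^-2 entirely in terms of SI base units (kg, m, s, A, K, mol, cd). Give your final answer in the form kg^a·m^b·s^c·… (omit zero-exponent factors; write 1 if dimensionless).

S = 1/Ω (conductance is reciprocal resistance),
    = kg⁻¹·m⁻²·s³·A².
So S⁻² = kg²·m⁴·s⁻⁶·A⁻⁴.
Combining: A⁻¹·S⁻² = A⁻¹ · (kg²·m⁴·s⁻⁶·A⁻⁴) = kg²·m⁴·s⁻⁶·A⁻⁵.

kg²·m⁴·s⁻⁶·A⁻⁵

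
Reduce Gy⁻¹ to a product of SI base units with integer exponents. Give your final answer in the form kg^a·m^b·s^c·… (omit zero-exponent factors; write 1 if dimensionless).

m⁻²·s²

Gy = J/kg (absorbed dose = energy per mass),
    = m²·s⁻².
So Gy⁻¹ = m⁻²·s².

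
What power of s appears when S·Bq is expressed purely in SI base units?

2

S = kg⁻¹·m⁻²·s³·A².
Bq = s⁻¹.
Combining: S·Bq = (kg⁻¹·m⁻²·s³·A²) · s⁻¹ = kg⁻¹·m⁻²·s²·A².
The exponent of s is 2.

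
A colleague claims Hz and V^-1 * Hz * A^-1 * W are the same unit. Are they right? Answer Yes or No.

Yes

Left side:
  Hz = 1/s = s⁻¹ (frequency is cycles per second).
Right side:
  V = kg·m²·s⁻³·A⁻¹.
  So V⁻¹ = kg⁻¹·m⁻²·s³·A.
  Hz = s⁻¹.
  W = kg·m²·s⁻³.
  Combining: V⁻¹·Hz·A⁻¹·W = (kg⁻¹·m⁻²·s³·A) · s⁻¹ · A⁻¹ · (kg·m²·s⁻³) = s⁻¹.
Both reduce to s⁻¹.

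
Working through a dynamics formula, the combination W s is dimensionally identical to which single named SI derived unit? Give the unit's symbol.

W = kg·m²·s⁻³.
Combining: W·s = (kg·m²·s⁻³) · s = kg·m²·s⁻².
kg·m²·s⁻² is the base-SI form of the joule.

J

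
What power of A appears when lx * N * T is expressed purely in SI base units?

-1

lx = lm/m² (illuminance = luminous flux per area),
    = m⁻²·cd.
N = kg·m/s² = kg·m·s⁻² (force = mass × acceleration).
T = Wb/m² (flux density = flux per area),
    = kg·s⁻²·A⁻¹.
Combining: lx·N·T = (m⁻²·cd) · (kg·m·s⁻²) · (kg·s⁻²·A⁻¹) = kg²·m⁻¹·s⁻⁴·A⁻¹·cd.
The exponent of A is -1.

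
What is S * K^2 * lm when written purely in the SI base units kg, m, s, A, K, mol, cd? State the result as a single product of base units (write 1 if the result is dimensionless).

kg⁻¹·m⁻²·s³·A²·K²·cd

S = 1/Ω (conductance is reciprocal resistance),
    = kg⁻¹·m⁻²·s³·A².
lm = cd·sr = cd (luminous flux; sr is dimensionless).
Combining: S·K²·lm = (kg⁻¹·m⁻²·s³·A²) · K² · cd = kg⁻¹·m⁻²·s³·A²·K²·cd.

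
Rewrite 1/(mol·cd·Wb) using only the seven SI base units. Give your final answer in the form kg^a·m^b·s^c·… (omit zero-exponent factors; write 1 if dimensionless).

Wb = V·s (flux: a volt is a weber per second),
    = kg·m²·s⁻²·A⁻¹.
So Wb⁻¹ = kg⁻¹·m⁻²·s²·A.
Combining: mol⁻¹·cd⁻¹·Wb⁻¹ = mol⁻¹ · cd⁻¹ · (kg⁻¹·m⁻²·s²·A) = kg⁻¹·m⁻²·s²·A·mol⁻¹·cd⁻¹.

kg⁻¹·m⁻²·s²·A·mol⁻¹·cd⁻¹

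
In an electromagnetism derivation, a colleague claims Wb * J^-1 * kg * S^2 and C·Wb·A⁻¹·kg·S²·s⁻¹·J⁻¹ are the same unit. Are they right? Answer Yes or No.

Left side:
  Wb = kg·m²·s⁻²·A⁻¹.
  J = kg·m²·s⁻².
  So J⁻¹ = kg⁻¹·m⁻²·s².
  S = kg⁻¹·m⁻²·s³·A².
  So S² = kg⁻²·m⁻⁴·s⁶·A⁴.
  Combining: Wb·J⁻¹·kg·S² = (kg·m²·s⁻²·A⁻¹) · (kg⁻¹·m⁻²·s²) · kg · (kg⁻²·m⁻⁴·s⁶·A⁴) = kg⁻¹·m⁻⁴·s⁶·A³.
Right side:
  C = s·A.
  Wb = kg·m²·s⁻²·A⁻¹.
  S = kg⁻¹·m⁻²·s³·A².
  So S² = kg⁻²·m⁻⁴·s⁶·A⁴.
  J = kg·m²·s⁻².
  So J⁻¹ = kg⁻¹·m⁻²·s².
  Combining: C·Wb·A⁻¹·kg·S²·s⁻¹·J⁻¹ = (s·A) · (kg·m²·s⁻²·A⁻¹) · A⁻¹ · kg · (kg⁻²·m⁻⁴·s⁶·A⁴) · s⁻¹ · (kg⁻¹·m⁻²·s²) = kg⁻¹·m⁻⁴·s⁶·A³.
Both reduce to kg⁻¹·m⁻⁴·s⁶·A³.

Yes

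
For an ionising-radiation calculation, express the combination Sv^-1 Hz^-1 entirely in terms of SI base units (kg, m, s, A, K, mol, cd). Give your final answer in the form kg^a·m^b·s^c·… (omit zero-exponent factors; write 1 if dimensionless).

m⁻²·s³

Sv = J/kg (equivalent dose = energy per mass),
    = m²·s⁻².
So Sv⁻¹ = m⁻²·s².
Hz = 1/s = s⁻¹ (frequency is cycles per second).
So Hz⁻¹ = s.
Combining: Sv⁻¹·Hz⁻¹ = (m⁻²·s²) · s = m⁻²·s³.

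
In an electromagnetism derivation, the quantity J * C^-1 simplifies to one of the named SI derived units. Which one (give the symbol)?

V

J = kg·m²·s⁻².
C = s·A.
So C⁻¹ = s⁻¹·A⁻¹.
Combining: J·C⁻¹ = (kg·m²·s⁻²) · (s⁻¹·A⁻¹) = kg·m²·s⁻³·A⁻¹.
kg·m²·s⁻³·A⁻¹ is the base-SI form of the volt.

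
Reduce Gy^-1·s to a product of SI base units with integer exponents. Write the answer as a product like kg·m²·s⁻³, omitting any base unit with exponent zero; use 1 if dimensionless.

m⁻²·s³

Gy = m²·s⁻².
So Gy⁻¹ = m⁻²·s².
Combining: Gy⁻¹·s = (m⁻²·s²) · s = m⁻²·s³.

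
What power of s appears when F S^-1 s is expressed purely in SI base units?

2

F = kg⁻¹·m⁻²·s⁴·A².
S = kg⁻¹·m⁻²·s³·A².
So S⁻¹ = kg·m²·s⁻³·A⁻².
Combining: F·S⁻¹·s = (kg⁻¹·m⁻²·s⁴·A²) · (kg·m²·s⁻³·A⁻²) · s = s².
The exponent of s is 2.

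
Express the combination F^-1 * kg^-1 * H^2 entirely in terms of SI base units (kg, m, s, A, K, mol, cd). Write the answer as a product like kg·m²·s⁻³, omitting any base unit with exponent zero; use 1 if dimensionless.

F = kg⁻¹·m⁻²·s⁴·A².
So F⁻¹ = kg·m²·s⁻⁴·A⁻².
H = kg·m²·s⁻²·A⁻².
So H² = kg²·m⁴·s⁻⁴·A⁻⁴.
Combining: F⁻¹·kg⁻¹·H² = (kg·m²·s⁻⁴·A⁻²) · kg⁻¹ · (kg²·m⁴·s⁻⁴·A⁻⁴) = kg²·m⁶·s⁻⁸·A⁻⁶.

kg²·m⁶·s⁻⁸·A⁻⁶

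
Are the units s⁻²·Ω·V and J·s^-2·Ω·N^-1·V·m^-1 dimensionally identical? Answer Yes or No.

Yes

Left side:
  Ω = kg·m²·s⁻³·A⁻².
  V = kg·m²·s⁻³·A⁻¹.
  Combining: s⁻²·Ω·V = s⁻² · (kg·m²·s⁻³·A⁻²) · (kg·m²·s⁻³·A⁻¹) = kg²·m⁴·s⁻⁸·A⁻³.
Right side:
  J = N·m (work = force × distance),
      = kg·m²·s⁻².
  Ω = V/A (resistance = voltage per current),
      = kg·m²·s⁻³·A⁻².
  N = kg·m/s² = kg·m·s⁻² (force = mass × acceleration).
  So N⁻¹ = kg⁻¹·m⁻¹·s².
  V = W/A (potential = power per current),
      = kg·m²·s⁻³·A⁻¹.
  Combining: J·s⁻²·Ω·N⁻¹·V·m⁻¹ = (kg·m²·s⁻²) · s⁻² · (kg·m²·s⁻³·A⁻²) · (kg⁻¹·m⁻¹·s²) · (kg·m²·s⁻³·A⁻¹) · m⁻¹ = kg²·m⁴·s⁻⁸·A⁻³.
Both reduce to kg²·m⁴·s⁻⁸·A⁻³.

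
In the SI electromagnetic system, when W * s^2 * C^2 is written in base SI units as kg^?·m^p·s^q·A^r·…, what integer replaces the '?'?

1

W = J/s (power = energy per time),
    = kg·m²·s⁻³.
C = A·s = s·A (charge = current × time).
So C² = s²·A².
Combining: W·s²·C² = (kg·m²·s⁻³) · s² · (s²·A²) = kg·m²·s·A².
The exponent of kg is 1.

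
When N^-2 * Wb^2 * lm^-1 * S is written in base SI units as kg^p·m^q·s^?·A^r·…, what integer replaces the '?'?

N = kg·m·s⁻².
So N⁻² = kg⁻²·m⁻²·s⁴.
Wb = kg·m²·s⁻²·A⁻¹.
So Wb² = kg²·m⁴·s⁻⁴·A⁻².
lm = cd.
So lm⁻¹ = cd⁻¹.
S = kg⁻¹·m⁻²·s³·A².
Combining: N⁻²·Wb²·lm⁻¹·S = (kg⁻²·m⁻²·s⁴) · (kg²·m⁴·s⁻⁴·A⁻²) · cd⁻¹ · (kg⁻¹·m⁻²·s³·A²) = kg⁻¹·s³·cd⁻¹.
The exponent of s is 3.

3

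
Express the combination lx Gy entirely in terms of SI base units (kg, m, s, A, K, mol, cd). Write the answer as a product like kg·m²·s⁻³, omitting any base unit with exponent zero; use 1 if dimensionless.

lx = m⁻²·cd.
Gy = m²·s⁻².
Combining: lx·Gy = (m⁻²·cd) · (m²·s⁻²) = s⁻²·cd.

s⁻²·cd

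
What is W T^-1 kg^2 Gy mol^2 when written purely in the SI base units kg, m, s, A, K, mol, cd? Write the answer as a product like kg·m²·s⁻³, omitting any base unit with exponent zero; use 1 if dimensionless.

kg²·m⁴·s⁻³·A·mol²

W = J/s (power = energy per time),
    = kg·m²·s⁻³.
T = Wb/m² (flux density = flux per area),
    = kg·s⁻²·A⁻¹.
So T⁻¹ = kg⁻¹·s²·A.
Gy = J/kg (absorbed dose = energy per mass),
    = m²·s⁻².
Combining: W·T⁻¹·kg²·Gy·mol² = (kg·m²·s⁻³) · (kg⁻¹·s²·A) · kg² · (m²·s⁻²) · mol² = kg²·m⁴·s⁻³·A·mol².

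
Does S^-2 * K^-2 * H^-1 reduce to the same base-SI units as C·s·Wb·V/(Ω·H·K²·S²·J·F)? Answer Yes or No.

Left side:
  S = kg⁻¹·m⁻²·s³·A².
  So S⁻² = kg²·m⁴·s⁻⁶·A⁻⁴.
  H = kg·m²·s⁻²·A⁻².
  So H⁻¹ = kg⁻¹·m⁻²·s²·A².
  Combining: S⁻²·K⁻²·H⁻¹ = (kg²·m⁴·s⁻⁶·A⁻⁴) · K⁻² · (kg⁻¹·m⁻²·s²·A²) = kg·m²·s⁻⁴·A⁻²·K⁻².
Right side:
  C = A·s = s·A (charge = current × time).
  Ω = V/A (resistance = voltage per current),
      = kg·m²·s⁻³·A⁻².
  So Ω⁻¹ = kg⁻¹·m⁻²·s³·A².
  H = Wb/A (inductance = flux per current),
      = kg·m²·s⁻²·A⁻².
  So H⁻¹ = kg⁻¹·m⁻²·s²·A².
  Wb = V·s (flux: a volt is a weber per second),
      = kg·m²·s⁻²·A⁻¹.
  S = 1/Ω (conductance is reciprocal resistance),
      = kg⁻¹·m⁻²·s³·A².
  So S⁻² = kg²·m⁴·s⁻⁶·A⁻⁴.
  J = N·m (work = force × distance),
      = kg·m²·s⁻².
  So J⁻¹ = kg⁻¹·m⁻²·s².
  F = C/V (capacitance = charge per voltage),
      = A·s/(kg·m²·s⁻³·A⁻¹) (substituting C and V),
      = kg⁻¹·m⁻²·s⁴·A².
  So F⁻¹ = kg·m²·s⁻⁴·A⁻².
  V = W/A (potential = power per current),
      = kg·m²·s⁻³·A⁻¹.
  Combining: C·s·Ω⁻¹·H⁻¹·Wb·K⁻²·S⁻²·J⁻¹·F⁻¹·V = (s·A) · s · (kg⁻¹·m⁻²·s³·A²) · (kg⁻¹·m⁻²·s²·A²) · (kg·m²·s⁻²·A⁻¹) · K⁻² · (kg²·m⁴·s⁻⁶·A⁻⁴) · (kg⁻¹·m⁻²·s²) · (kg·m²·s⁻⁴·A⁻²) · (kg·m²·s⁻³·A⁻¹) = kg²·m⁴·s⁻⁶·A⁻³·K⁻².
Left is kg·m²·s⁻⁴·A⁻²·K⁻²; right is kg²·m⁴·s⁻⁶·A⁻³·K⁻² — different.

No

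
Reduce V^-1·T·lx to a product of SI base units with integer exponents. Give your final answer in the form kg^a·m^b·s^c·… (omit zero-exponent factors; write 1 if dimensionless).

V = W/A (potential = power per current),
    = kg·m²·s⁻³·A⁻¹.
So V⁻¹ = kg⁻¹·m⁻²·s³·A.
T = Wb/m² (flux density = flux per area),
    = kg·s⁻²·A⁻¹.
lx = lm/m² (illuminance = luminous flux per area),
    = m⁻²·cd.
Combining: V⁻¹·T·lx = (kg⁻¹·m⁻²·s³·A) · (kg·s⁻²·A⁻¹) · (m⁻²·cd) = m⁻⁴·s·cd.

m⁻⁴·s·cd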